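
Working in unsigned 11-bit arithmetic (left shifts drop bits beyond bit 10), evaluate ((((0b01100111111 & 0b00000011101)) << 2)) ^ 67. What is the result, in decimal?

0b01100111111 = 01100111111
0b00000011101 = 00000011101
→ & → 00000011101 = 29
→ << 2 (mod 2^11) → 00001110100 = 116
67 = 00001000011
→ ^ → 00000110111 = 55

55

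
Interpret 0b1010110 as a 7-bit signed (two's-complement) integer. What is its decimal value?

pattern = 1010110 (MSB is 1 ⇒ negative)
Invert: 0101001, add 1 → 0101010 = 42, so the value is -42.
(Equivalently: 86 - 2^7 = 86 - 128 = -42.)

-42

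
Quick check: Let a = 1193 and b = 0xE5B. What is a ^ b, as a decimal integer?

1193 = 010010101001
0xE5B = 111001011011
XOR → 101011110010 = 2802

2802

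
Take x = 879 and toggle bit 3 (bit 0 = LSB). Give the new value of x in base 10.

x = 1101101111
bit 3 is currently 1; toggle it via x ^ (1 << 3) = x ^ 8
→ 1101100111 = 871

871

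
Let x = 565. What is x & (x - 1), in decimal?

564

x = 1000110101 = 565
x - 1 = 1000110100
AND   = 1000110100 = 564
(x & (x - 1) clears the lowest set bit of x.)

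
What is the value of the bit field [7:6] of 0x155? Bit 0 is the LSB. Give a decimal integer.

1

v = 000101010101
Shift right by 6: 000101
Mask low 2 bits: 01 = 1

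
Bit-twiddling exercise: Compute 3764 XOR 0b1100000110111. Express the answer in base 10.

5763

3764 = 0111010110100
b = 1100000110111
XOR → 1011010000011 = 5763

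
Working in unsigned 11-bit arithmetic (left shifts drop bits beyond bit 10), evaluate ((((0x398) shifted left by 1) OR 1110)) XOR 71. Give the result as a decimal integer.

0x398 = 01110011000
→ shifted left by 1 (mod 2^11) → 11100110000 = 1840
1110 = 10001010110
→ OR → 11101110110 = 1910
71 = 00001000111
→ XOR → 11100110001 = 1841

1841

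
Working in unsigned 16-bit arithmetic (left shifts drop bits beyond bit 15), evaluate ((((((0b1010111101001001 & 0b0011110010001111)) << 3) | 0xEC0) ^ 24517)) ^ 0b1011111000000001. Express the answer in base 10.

0b1010111101001001 = 1010111101001001
0b0011110010001111 = 0011110010001111
→ & → 0010110000001001 = 11273
→ << 3 (mod 2^16) → 0110000001001000 = 24648
0xEC0 = 0000111011000000
→ | → 0110111011001000 = 28360
24517 = 0101111111000101
→ ^ → 0011000100001101 = 12557
0b1011111000000001 = 1011111000000001
→ ^ → 1000111100001100 = 36620

36620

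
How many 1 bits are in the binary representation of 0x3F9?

0x3F9 = 1111111001
Count the 1s: 1 + 1 + 1 + 1 + 1 + 1 + 1 + 1 = 8

8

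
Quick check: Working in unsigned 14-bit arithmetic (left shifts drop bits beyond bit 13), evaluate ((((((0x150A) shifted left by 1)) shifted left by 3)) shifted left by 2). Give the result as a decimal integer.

640

0x150A = 01010100001010
→ shifted left by 1 (mod 2^14) → 10101000010100 = 10772
→ shifted left by 3 (mod 2^14) → 01000010100000 = 4256
→ shifted left by 2 (mod 2^14) → 00001010000000 = 640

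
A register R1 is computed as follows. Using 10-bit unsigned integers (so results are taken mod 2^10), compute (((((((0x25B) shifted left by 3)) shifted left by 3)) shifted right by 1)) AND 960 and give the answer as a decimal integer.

0x25B = 1001011011
→ shifted left by 3 (mod 2^10) → 1011011000 = 728
→ shifted left by 3 (mod 2^10) → 1011000000 = 704
→ shifted right by 1 → 0101100000 = 352
960 = 1111000000
→ AND → 0101000000 = 320

320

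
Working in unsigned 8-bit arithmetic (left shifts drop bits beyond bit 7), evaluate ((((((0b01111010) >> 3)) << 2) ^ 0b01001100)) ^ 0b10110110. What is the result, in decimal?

0b01111010 = 01111010
→ >> 3 → 00001111 = 15
→ << 2 (mod 2^8) → 00111100 = 60
0b01001100 = 01001100
→ ^ → 01110000 = 112
0b10110110 = 10110110
→ ^ → 11000110 = 198

198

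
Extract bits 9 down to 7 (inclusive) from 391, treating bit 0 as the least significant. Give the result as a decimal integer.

v = 00110000111
Shift right by 7: 0011
Mask low 3 bits: 011 = 3

3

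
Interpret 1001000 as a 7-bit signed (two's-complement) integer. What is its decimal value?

-56

pattern = 1001000 (MSB is 1 ⇒ negative)
Invert: 0110111, add 1 → 0111000 = 56, so the value is -56.
(Equivalently: 72 - 2^7 = 72 - 128 = -56.)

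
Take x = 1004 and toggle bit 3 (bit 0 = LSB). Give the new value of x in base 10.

996

x = 001111101100
bit 3 is currently 1; toggle it via x ^ (1 << 3) = x ^ 8
→ 001111100100 = 996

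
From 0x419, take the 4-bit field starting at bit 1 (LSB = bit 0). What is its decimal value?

v = 10000011001
Shift right by 1: 1000001100
Mask low 4 bits: 1100 = 12

12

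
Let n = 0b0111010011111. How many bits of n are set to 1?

9

n = 111010011111
Count the 1s: 1 + 1 + 1 + 1 + 1 + 1 + 1 + 1 + 1 = 9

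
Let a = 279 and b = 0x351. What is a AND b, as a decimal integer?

279 = 0100010111
0x351 = 1101010001
AND → 0100010001 = 273

273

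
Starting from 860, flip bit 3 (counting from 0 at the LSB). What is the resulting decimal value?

x = 1101011100
bit 3 is currently 1; toggle it via x ^ (1 << 3) = x ^ 8
→ 1101010100 = 852

852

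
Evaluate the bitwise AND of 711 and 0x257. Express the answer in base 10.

711 = 1011000111
0x257 = 1001010111
AND → 1001000111 = 583

583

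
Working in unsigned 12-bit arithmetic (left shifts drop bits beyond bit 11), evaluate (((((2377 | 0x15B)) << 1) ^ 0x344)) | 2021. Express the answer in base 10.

2039

2377 = 100101001001
0x15B = 000101011011
→ | → 100101011011 = 2395
→ << 1 (mod 2^12) → 001010110110 = 694
0x344 = 001101000100
→ ^ → 000111110010 = 498
2021 = 011111100101
→ | → 011111110111 = 2039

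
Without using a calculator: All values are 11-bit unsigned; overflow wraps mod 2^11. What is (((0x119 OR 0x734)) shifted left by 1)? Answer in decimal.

0x119 = 00100011001
0x734 = 11100110100
→ OR → 11100111101 = 1853
→ shifted left by 1 (mod 2^11) → 11001111010 = 1658

1658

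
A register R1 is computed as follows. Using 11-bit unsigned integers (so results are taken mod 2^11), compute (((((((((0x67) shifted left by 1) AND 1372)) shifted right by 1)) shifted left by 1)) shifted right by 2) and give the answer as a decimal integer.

19

0x67 = 00001100111
→ shifted left by 1 (mod 2^11) → 00011001110 = 206
1372 = 10101011100
→ AND → 00001001100 = 76
→ shifted right by 1 → 00000100110 = 38
→ shifted left by 1 (mod 2^11) → 00001001100 = 76
→ shifted right by 2 → 00000010011 = 19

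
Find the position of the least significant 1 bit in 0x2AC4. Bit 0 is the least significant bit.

2

0x2AC4 = 10101011000100
Trailing zeros: 2, so the lowest set bit is bit 2 (value 4).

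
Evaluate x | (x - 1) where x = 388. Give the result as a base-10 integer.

391

x = 110000100 = 388
x - 1 = 110000011
OR    = 110000111 = 391
(x | (x - 1) sets all bits below the lowest set bit.)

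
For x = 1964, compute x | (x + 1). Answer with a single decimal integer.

x = 11110101100 = 1964
x + 1 = 11110101101
OR    = 11110101101 = 1965
(x | (x + 1) sets the lowest cleared bit.)

1965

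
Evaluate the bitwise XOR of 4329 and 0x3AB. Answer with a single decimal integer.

4329 = 1000011101001
0x3AB = 0001110101011
XOR → 1001101000010 = 4930

4930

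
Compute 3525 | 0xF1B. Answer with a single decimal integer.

3525 = 110111000101
0xF1B = 111100011011
 OR → 111111011111 = 4063

4063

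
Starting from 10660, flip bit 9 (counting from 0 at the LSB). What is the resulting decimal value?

x = 010100110100100
bit 9 is currently 0; toggle it via x ^ (1 << 9) = x ^ 512
→ 010101110100100 = 11172

11172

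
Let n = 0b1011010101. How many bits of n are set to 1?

6

n = 1011010101
Count the 1s: 1 + 1 + 1 + 1 + 1 + 1 = 6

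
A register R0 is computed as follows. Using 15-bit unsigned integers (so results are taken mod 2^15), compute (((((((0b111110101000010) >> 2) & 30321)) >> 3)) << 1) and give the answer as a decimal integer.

1428

0b111110101000010 = 111110101000010
→ >> 2 → 001111101010000 = 8016
30321 = 111011001110001
→ & → 001011001010000 = 5712
→ >> 3 → 000001011001010 = 714
→ << 1 (mod 2^15) → 000010110010100 = 1428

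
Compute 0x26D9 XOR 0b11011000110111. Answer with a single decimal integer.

0x26D9 = 10011011011001
b = 11011000110111
XOR → 01000011101110 = 4334

4334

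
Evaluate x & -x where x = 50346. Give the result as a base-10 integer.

x = 1100010010101010 = 50346
-x (two's complement) = …0011101101010110
AND   = 0000000000000010 = 2
(x & -x isolates the lowest set bit of x.)

2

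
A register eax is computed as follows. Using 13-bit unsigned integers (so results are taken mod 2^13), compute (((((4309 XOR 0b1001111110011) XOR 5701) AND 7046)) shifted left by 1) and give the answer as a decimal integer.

516

4309 = 1000011010101
0b1001111110011 = 1001111110011
→ XOR → 0001100100110 = 806
5701 = 1011001000101
→ XOR → 1010101100011 = 5475
7046 = 1101110000110
→ AND → 1000100000010 = 4354
→ shifted left by 1 (mod 2^13) → 0001000000100 = 516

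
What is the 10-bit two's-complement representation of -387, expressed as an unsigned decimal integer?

637

387 in 10 bits: 0110000011
Invert: 1001111100
Add 1:  1001111101 = 637
(Check: 2^10 - 387 = 1024 - 387 = 637.)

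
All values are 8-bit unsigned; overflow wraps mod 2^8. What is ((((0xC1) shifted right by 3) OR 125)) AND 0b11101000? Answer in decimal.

104

0xC1 = 11000001
→ shifted right by 3 → 00011000 = 24
125 = 01111101
→ OR → 01111101 = 125
0b11101000 = 11101000
→ AND → 01101000 = 104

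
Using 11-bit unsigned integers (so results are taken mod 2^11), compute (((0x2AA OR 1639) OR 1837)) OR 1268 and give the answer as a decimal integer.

0x2AA = 01010101010
1639 = 11001100111
→ OR → 11011101111 = 1775
1837 = 11100101101
→ OR → 11111101111 = 2031
1268 = 10011110100
→ OR → 11111111111 = 2047

2047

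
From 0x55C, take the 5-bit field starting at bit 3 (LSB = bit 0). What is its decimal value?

11

v = 10101011100
Shift right by 3: 10101011
Mask low 5 bits: 01011 = 11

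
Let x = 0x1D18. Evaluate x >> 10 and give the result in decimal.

0x1D18 = 1110100011000
shift right by 10 → 0000000000111 = 7
(equivalently, floor(7448 / 1024))

7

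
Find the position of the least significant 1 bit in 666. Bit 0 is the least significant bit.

666 = 1010011010
Trailing zeros: 1, so the lowest set bit is bit 1 (value 2).

1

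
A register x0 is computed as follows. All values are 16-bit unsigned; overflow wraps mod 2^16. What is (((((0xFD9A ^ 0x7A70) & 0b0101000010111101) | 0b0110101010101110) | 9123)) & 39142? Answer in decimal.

2214

0xFD9A = 1111110110011010
0x7A70 = 0111101001110000
→ ^ → 1000011111101010 = 34794
0b0101000010111101 = 0101000010111101
→ & → 0000000010101000 = 168
0b0110101010101110 = 0110101010101110
→ | → 0110101010101110 = 27310
9123 = 0010001110100011
→ | → 0110101110101111 = 27567
39142 = 1001100011100110
→ & → 0000100010100110 = 2214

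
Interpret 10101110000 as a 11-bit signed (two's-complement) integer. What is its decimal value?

-656

pattern = 10101110000 (MSB is 1 ⇒ negative)
Invert: 01010001111, add 1 → 01010010000 = 656, so the value is -656.
(Equivalently: 1392 - 2^11 = 1392 - 2048 = -656.)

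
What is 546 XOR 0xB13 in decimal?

546 = 001000100010
0xB13 = 101100010011
XOR → 100100110001 = 2353

2353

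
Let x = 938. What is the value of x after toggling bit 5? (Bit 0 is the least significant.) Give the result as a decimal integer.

x = 01110101010
bit 5 is currently 1; toggle it via x ^ (1 << 5) = x ^ 32
→ 01110001010 = 906

906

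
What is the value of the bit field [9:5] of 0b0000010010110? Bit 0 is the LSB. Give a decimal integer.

v = 0000010010110
Shift right by 5: 00000100
Mask low 5 bits: 00100 = 4

4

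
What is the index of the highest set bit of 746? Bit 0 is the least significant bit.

9

746 = 1011101010
The topmost 1 is at position 9 (since 2^9 = 512 ≤ 746 < 1024).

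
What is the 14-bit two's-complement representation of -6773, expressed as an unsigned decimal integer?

6773 in 14 bits: 01101001110101
Invert: 10010110001010
Add 1:  10010110001011 = 9611
(Check: 2^14 - 6773 = 16384 - 6773 = 9611.)

9611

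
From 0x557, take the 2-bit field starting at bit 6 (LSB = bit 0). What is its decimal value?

1

v = 10101010111
Shift right by 6: 10101
Mask low 2 bits: 01 = 1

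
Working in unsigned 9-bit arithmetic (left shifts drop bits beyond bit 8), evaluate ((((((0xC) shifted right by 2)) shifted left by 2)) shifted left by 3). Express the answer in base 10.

96

0xC = 000001100
→ shifted right by 2 → 000000011 = 3
→ shifted left by 2 (mod 2^9) → 000001100 = 12
→ shifted left by 3 (mod 2^9) → 001100000 = 96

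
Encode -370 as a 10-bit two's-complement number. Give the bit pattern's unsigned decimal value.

370 in 10 bits: 0101110010
Invert: 1010001101
Add 1:  1010001110 = 654
(Check: 2^10 - 370 = 1024 - 370 = 654.)

654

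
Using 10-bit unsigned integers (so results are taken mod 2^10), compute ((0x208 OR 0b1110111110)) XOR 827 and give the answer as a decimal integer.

133

0x208 = 1000001000
0b1110111110 = 1110111110
→ OR → 1110111110 = 958
827 = 1100111011
→ XOR → 0010000101 = 133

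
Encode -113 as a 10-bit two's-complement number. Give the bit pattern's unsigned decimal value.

911

113 in 10 bits: 0001110001
Invert: 1110001110
Add 1:  1110001111 = 911
(Check: 2^10 - 113 = 1024 - 113 = 911.)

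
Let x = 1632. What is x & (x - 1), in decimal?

1600

x = 11001100000 = 1632
x - 1 = 11001011111
AND   = 11001000000 = 1600
(x & (x - 1) clears the lowest set bit of x.)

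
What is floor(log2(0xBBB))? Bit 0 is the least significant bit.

0xBBB = 101110111011
The topmost 1 is at position 11 (since 2^11 = 2048 ≤ 3003 < 4096).

11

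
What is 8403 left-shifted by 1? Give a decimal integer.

16806

8403 = 010000011010011
shift left by 1 → 100000110100110 = 16806
(equivalently, 8403 × 2^1 = 8403 × 2)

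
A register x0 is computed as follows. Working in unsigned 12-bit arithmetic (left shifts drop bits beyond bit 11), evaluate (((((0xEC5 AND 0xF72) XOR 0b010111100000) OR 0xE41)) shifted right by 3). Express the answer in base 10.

508

0xEC5 = 111011000101
0xF72 = 111101110010
→ AND → 111001000000 = 3648
0b010111100000 = 010111100000
→ XOR → 101110100000 = 2976
0xE41 = 111001000001
→ OR → 111111100001 = 4065
→ shifted right by 3 → 000111111100 = 508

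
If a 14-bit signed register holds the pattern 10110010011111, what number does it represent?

-4961

pattern = 10110010011111 (MSB is 1 ⇒ negative)
Invert: 01001101100000, add 1 → 01001101100001 = 4961, so the value is -4961.
(Equivalently: 11423 - 2^14 = 11423 - 16384 = -4961.)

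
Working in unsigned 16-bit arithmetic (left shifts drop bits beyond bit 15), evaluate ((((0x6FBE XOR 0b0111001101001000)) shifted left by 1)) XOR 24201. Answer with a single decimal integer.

26469

0x6FBE = 0110111110111110
0b0111001101001000 = 0111001101001000
→ XOR → 0001110011110110 = 7414
→ shifted left by 1 (mod 2^16) → 0011100111101100 = 14828
24201 = 0101111010001001
→ XOR → 0110011101100101 = 26469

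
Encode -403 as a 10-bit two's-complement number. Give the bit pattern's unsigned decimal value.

403 in 10 bits: 0110010011
Invert: 1001101100
Add 1:  1001101101 = 621
(Check: 2^10 - 403 = 1024 - 403 = 621.)

621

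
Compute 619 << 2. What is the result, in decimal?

619 = 001001101011
shift left by 2 → 100110101100 = 2476
(equivalently, 619 × 2^2 = 619 × 4)

2476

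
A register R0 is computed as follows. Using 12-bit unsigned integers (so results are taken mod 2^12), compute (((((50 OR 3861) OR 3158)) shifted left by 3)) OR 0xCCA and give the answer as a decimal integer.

50 = 000000110010
3861 = 111100010101
→ OR → 111100110111 = 3895
3158 = 110001010110
→ OR → 111101110111 = 3959
→ shifted left by 3 (mod 2^12) → 101110111000 = 3000
0xCCA = 110011001010
→ OR → 111111111010 = 4090

4090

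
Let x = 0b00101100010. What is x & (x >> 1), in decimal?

x = 101100010 = 354
x>>1 = 010110001
AND  = 000100000 = 32
(x & (x >> 1) has a 1 wherever x has two consecutive 1 bits.)

32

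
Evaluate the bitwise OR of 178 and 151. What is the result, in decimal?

178 = 10110010
151 = 10010111
 OR → 10110111 = 183

183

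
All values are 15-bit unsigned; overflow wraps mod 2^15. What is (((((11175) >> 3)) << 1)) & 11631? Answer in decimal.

11175 = 010101110100111
→ >> 3 → 000010101110100 = 1396
→ << 1 (mod 2^15) → 000101011101000 = 2792
11631 = 010110101101111
→ & → 000100001101000 = 2152

2152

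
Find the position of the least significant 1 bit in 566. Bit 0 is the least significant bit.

1

566 = 1000110110
Trailing zeros: 1, so the lowest set bit is bit 1 (value 2).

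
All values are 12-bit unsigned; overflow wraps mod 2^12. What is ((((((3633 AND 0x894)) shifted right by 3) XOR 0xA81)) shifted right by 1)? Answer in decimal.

1473

3633 = 111000110001
0x894 = 100010010100
→ AND → 100000010000 = 2064
→ shifted right by 3 → 000100000010 = 258
0xA81 = 101010000001
→ XOR → 101110000011 = 2947
→ shifted right by 1 → 010111000001 = 1473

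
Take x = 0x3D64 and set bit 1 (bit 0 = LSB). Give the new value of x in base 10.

15718

x = 11110101100100
bit 1 is currently 0; set it via x | (1 << 1) = x | 2
→ 11110101100110 = 15718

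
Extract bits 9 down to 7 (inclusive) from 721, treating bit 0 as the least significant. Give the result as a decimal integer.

5

v = 001011010001
Shift right by 7: 00101
Mask low 3 bits: 101 = 5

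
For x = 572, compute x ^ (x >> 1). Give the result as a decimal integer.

802

x = 1000111100 = 572
x>>1 = 0100011110
XOR  = 1100100010 = 802
(x ^ (x >> 1) gives the standard binary-reflected Gray code of x.)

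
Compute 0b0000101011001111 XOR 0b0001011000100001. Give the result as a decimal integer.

a = 0101011001111
b = 1011000100001
XOR → 1110011101110 = 7406

7406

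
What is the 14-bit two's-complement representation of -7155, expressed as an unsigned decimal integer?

9229

7155 in 14 bits: 01101111110011
Invert: 10010000001100
Add 1:  10010000001101 = 9229
(Check: 2^14 - 7155 = 16384 - 7155 = 9229.)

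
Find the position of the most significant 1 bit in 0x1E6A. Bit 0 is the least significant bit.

12

0x1E6A = 1111001101010
The topmost 1 is at position 12 (since 2^12 = 4096 ≤ 7786 < 8192).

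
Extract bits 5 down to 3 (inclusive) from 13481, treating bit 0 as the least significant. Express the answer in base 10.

v = 11010010101001
Shift right by 3: 11010010101
Mask low 3 bits: 101 = 5

5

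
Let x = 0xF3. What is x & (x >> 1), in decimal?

x = 11110011 = 243
x>>1 = 01111001
AND  = 01110001 = 113
(x & (x >> 1) has a 1 wherever x has two consecutive 1 bits.)

113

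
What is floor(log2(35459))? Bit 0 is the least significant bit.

35459 = 1000101010000011
The topmost 1 is at position 15 (since 2^15 = 32768 ≤ 35459 < 65536).

15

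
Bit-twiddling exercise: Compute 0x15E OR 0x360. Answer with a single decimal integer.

894

0x15E = 0101011110
0x360 = 1101100000
 OR → 1101111110 = 894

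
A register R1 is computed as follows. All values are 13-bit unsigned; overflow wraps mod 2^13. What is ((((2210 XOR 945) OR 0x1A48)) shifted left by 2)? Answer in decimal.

3436

2210 = 0100010100010
945 = 0001110110001
→ XOR → 0101100010011 = 2835
0x1A48 = 1101001001000
→ OR → 1101101011011 = 7003
→ shifted left by 2 (mod 2^13) → 0110101101100 = 3436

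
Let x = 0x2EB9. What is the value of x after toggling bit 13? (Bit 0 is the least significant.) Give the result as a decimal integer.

x = 010111010111001
bit 13 is currently 1; toggle it via x ^ (1 << 13) = x ^ 8192
→ 000111010111001 = 3769

3769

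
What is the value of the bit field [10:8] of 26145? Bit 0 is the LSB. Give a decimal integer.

6

v = 0110011000100001
Shift right by 8: 01100110
Mask low 3 bits: 110 = 6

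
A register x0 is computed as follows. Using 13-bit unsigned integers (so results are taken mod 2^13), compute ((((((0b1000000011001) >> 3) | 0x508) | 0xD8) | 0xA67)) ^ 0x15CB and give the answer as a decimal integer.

6708

0b1000000011001 = 1000000011001
→ >> 3 → 0001000000011 = 515
0x508 = 0010100001000
→ | → 0011100001011 = 1803
0xD8 = 0000011011000
→ | → 0011111011011 = 2011
0xA67 = 0101001100111
→ | → 0111111111111 = 4095
0x15CB = 1010111001011
→ ^ → 1101000110100 = 6708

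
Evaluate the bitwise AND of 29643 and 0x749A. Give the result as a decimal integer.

28810

29643 = 111001111001011
0x749A = 111010010011010
AND → 111000010001010 = 28810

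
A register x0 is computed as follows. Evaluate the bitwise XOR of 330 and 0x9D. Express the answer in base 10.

330 = 101001010
0x9D = 010011101
XOR → 111010111 = 471

471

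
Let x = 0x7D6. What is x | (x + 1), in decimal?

2007

x = 11111010110 = 2006
x + 1 = 11111010111
OR    = 11111010111 = 2007
(x | (x + 1) sets the lowest cleared bit.)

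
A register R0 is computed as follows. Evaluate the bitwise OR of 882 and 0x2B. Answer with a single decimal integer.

882 = 1101110010
0x2B = 0000101011
 OR → 1101111011 = 891

891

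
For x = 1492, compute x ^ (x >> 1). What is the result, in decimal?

1854

x = 10111010100 = 1492
x>>1 = 01011101010
XOR  = 11100111110 = 1854
(x ^ (x >> 1) gives the standard binary-reflected Gray code of x.)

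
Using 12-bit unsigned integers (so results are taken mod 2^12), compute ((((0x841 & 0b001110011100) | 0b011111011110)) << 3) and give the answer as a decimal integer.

0x841 = 100001000001
0b001110011100 = 001110011100
→ & → 000000000000 = 0
0b011111011110 = 011111011110
→ | → 011111011110 = 2014
→ << 3 (mod 2^12) → 111011110000 = 3824

3824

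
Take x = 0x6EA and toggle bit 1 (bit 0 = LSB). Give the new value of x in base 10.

x = 11011101010
bit 1 is currently 1; toggle it via x ^ (1 << 1) = x ^ 2
→ 11011101000 = 1768

1768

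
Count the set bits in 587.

587 = 1001001011
Count the 1s: 1 + 1 + 1 + 1 + 1 = 5

5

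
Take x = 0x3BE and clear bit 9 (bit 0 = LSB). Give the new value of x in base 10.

x = 01110111110
bit 9 is currently 1; clear it via x & ~(1 << 9) = x & ~512
→ 00110111110 = 446

446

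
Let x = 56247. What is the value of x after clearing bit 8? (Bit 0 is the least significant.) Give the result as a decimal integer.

55991

x = 1101101110110111
bit 8 is currently 1; clear it via x & ~(1 << 8) = x & ~256
→ 1101101010110111 = 55991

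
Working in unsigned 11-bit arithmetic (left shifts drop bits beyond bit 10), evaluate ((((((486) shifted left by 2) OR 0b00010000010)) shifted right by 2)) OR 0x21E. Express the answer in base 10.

486 = 00111100110
→ shifted left by 2 (mod 2^11) → 11110011000 = 1944
0b00010000010 = 00010000010
→ OR → 11110011010 = 1946
→ shifted right by 2 → 00111100110 = 486
0x21E = 01000011110
→ OR → 01111111110 = 1022

1022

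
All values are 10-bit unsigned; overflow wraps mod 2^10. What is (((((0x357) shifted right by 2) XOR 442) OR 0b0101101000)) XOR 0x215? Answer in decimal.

0x357 = 1101010111
→ shifted right by 2 → 0011010101 = 213
442 = 0110111010
→ XOR → 0101101111 = 367
0b0101101000 = 0101101000
→ OR → 0101101111 = 367
0x215 = 1000010101
→ XOR → 1101111010 = 890

890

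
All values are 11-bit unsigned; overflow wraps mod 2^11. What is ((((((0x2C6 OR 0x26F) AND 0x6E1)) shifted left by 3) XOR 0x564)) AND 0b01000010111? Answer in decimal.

0x2C6 = 01011000110
0x26F = 01001101111
→ OR → 01011101111 = 751
0x6E1 = 11011100001
→ AND → 01011100001 = 737
→ shifted left by 3 (mod 2^11) → 11100001000 = 1800
0x564 = 10101100100
→ XOR → 01001101100 = 620
0b01000010111 = 01000010111
→ AND → 01000000100 = 516

516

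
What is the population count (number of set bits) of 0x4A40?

4

0x4A40 = 100101001000000
Count the 1s: 1 + 1 + 1 + 1 = 4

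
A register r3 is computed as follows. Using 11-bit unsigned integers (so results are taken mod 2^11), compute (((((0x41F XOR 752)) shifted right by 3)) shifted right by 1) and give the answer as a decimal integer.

0x41F = 10000011111
752 = 01011110000
→ XOR → 11011101111 = 1775
→ shifted right by 3 → 00011011101 = 221
→ shifted right by 1 → 00001101110 = 110

110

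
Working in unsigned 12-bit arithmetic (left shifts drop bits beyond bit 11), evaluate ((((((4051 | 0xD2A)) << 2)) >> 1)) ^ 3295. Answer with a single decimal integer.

2857

4051 = 111111010011
0xD2A = 110100101010
→ | → 111111111011 = 4091
→ << 2 (mod 2^12) → 111111101100 = 4076
→ >> 1 → 011111110110 = 2038
3295 = 110011011111
→ ^ → 101100101001 = 2857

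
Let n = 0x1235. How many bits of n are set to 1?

0x1235 = 1001000110101
Count the 1s: 1 + 1 + 1 + 1 + 1 + 1 = 6

6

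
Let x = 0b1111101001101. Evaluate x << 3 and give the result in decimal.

x = 0001111101001101
shift left by 3 → 1111101001101000 = 64104
(equivalently, 8013 × 2^3 = 8013 × 8)

64104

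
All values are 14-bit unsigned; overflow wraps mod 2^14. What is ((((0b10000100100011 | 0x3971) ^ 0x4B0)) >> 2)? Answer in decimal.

3952

0b10000100100011 = 10000100100011
0x3971 = 11100101110001
→ | → 11100101110011 = 14707
0x4B0 = 00010010110000
→ ^ → 11110111000011 = 15811
→ >> 2 → 00111101110000 = 3952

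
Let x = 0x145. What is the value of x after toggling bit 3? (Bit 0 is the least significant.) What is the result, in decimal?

x = 101000101
bit 3 is currently 0; toggle it via x ^ (1 << 3) = x ^ 8
→ 101001101 = 333

333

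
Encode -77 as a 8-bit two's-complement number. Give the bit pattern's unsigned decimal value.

77 in 8 bits: 01001101
Invert: 10110010
Add 1:  10110011 = 179
(Check: 2^8 - 77 = 256 - 77 = 179.)

179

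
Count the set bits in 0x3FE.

0x3FE = 1111111110
Count the 1s: 1 + 1 + 1 + 1 + 1 + 1 + 1 + 1 + 1 = 9

9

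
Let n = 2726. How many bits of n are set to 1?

2726 = 101010100110
Count the 1s: 1 + 1 + 1 + 1 + 1 + 1 = 6

6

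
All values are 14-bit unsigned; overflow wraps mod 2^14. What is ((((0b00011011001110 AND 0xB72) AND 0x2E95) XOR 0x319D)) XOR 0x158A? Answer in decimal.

9751

0b00011011001110 = 00011011001110
0xB72 = 00101101110010
→ AND → 00001001000010 = 578
0x2E95 = 10111010010101
→ AND → 00001000000000 = 512
0x319D = 11000110011101
→ XOR → 11001110011101 = 13213
0x158A = 01010110001010
→ XOR → 10011000010111 = 9751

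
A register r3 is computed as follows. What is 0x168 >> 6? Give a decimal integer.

0x168 = 101101000
shift right by 6 → 000000101 = 5
(equivalently, floor(360 / 64))

5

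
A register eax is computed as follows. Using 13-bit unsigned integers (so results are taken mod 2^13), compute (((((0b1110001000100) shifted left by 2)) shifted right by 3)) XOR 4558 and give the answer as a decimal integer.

0b1110001000100 = 1110001000100
→ shifted left by 2 (mod 2^13) → 1000100010000 = 4368
→ shifted right by 3 → 0001000100010 = 546
4558 = 1000111001110
→ XOR → 1001111101100 = 5100

5100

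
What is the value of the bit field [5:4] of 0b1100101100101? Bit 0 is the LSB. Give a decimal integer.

v = 1100101100101
Shift right by 4: 110010110
Mask low 2 bits: 10 = 2

2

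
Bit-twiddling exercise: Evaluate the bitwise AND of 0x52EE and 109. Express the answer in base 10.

108

0x52EE = 101001011101110
109 = 000000001101101
AND → 000000001101100 = 108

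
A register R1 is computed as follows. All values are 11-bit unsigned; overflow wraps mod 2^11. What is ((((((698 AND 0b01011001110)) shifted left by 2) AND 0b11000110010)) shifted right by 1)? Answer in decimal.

272

698 = 01010111010
0b01011001110 = 01011001110
→ AND → 01010001010 = 650
→ shifted left by 2 (mod 2^11) → 01000101000 = 552
0b11000110010 = 11000110010
→ AND → 01000100000 = 544
→ shifted right by 1 → 00100010000 = 272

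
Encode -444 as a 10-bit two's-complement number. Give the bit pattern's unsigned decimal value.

444 in 10 bits: 0110111100
Invert: 1001000011
Add 1:  1001000100 = 580
(Check: 2^10 - 444 = 1024 - 444 = 580.)

580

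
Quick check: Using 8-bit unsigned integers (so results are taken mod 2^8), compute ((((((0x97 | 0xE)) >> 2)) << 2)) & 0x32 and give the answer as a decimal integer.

0x97 = 10010111
0xE = 00001110
→ | → 10011111 = 159
→ >> 2 → 00100111 = 39
→ << 2 (mod 2^8) → 10011100 = 156
0x32 = 00110010
→ & → 00010000 = 16

16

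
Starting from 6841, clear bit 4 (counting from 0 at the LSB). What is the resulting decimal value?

x = 1101010111001
bit 4 is currently 1; clear it via x & ~(1 << 4) = x & ~16
→ 1101010101001 = 6825

6825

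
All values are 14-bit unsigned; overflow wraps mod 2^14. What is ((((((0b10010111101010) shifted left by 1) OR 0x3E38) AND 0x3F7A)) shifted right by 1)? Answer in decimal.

0b10010111101010 = 10010111101010
→ shifted left by 1 (mod 2^14) → 00101111010100 = 3028
0x3E38 = 11111000111000
→ OR → 11111111111100 = 16380
0x3F7A = 11111101111010
→ AND → 11111101111000 = 16248
→ shifted right by 1 → 01111110111100 = 8124

8124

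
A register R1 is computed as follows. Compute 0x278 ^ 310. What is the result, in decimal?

0x278 = 1001111000
310 = 0100110110
XOR → 1101001110 = 846

846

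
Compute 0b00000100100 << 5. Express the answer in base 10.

x = 00000100100
shift left by 5 → 10010000000 = 1152
(equivalently, 36 × 2^5 = 36 × 32)

1152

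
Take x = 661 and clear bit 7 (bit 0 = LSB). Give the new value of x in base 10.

x = 01010010101
bit 7 is currently 1; clear it via x & ~(1 << 7) = x & ~128
→ 01000010101 = 533

533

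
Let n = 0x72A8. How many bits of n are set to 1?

7

0x72A8 = 111001010101000
Count the 1s: 1 + 1 + 1 + 1 + 1 + 1 + 1 = 7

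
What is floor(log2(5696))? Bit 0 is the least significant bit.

12

5696 = 1011001000000
The topmost 1 is at position 12 (since 2^12 = 4096 ≤ 5696 < 8192).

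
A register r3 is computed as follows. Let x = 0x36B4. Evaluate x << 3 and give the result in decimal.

112032

0x36B4 = 00011011010110100
shift left by 3 → 11011010110100000 = 112032
(equivalently, 14004 × 2^3 = 14004 × 8)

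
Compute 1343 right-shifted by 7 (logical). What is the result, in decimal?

1343 = 10100111111
shift right by 7 → 00000001010 = 10
(equivalently, floor(1343 / 128))

10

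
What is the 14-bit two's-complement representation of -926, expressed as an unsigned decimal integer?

15458

926 in 14 bits: 00001110011110
Invert: 11110001100001
Add 1:  11110001100010 = 15458
(Check: 2^14 - 926 = 16384 - 926 = 15458.)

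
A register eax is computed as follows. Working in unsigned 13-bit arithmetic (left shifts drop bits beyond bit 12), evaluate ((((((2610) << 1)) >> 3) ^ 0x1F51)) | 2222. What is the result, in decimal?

2610 = 0101000110010
→ << 1 (mod 2^13) → 1010001100100 = 5220
→ >> 3 → 0001010001100 = 652
0x1F51 = 1111101010001
→ ^ → 1110111011101 = 7645
2222 = 0100010101110
→ | → 1110111111111 = 7679

7679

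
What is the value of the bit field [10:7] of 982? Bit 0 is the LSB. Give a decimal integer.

v = 01111010110
Shift right by 7: 0111
Mask low 4 bits: 0111 = 7

7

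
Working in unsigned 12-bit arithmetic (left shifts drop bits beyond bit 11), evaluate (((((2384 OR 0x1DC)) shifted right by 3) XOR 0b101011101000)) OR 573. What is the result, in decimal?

2384 = 100101010000
0x1DC = 000111011100
→ OR → 100111011100 = 2524
→ shifted right by 3 → 000100111011 = 315
0b101011101000 = 101011101000
→ XOR → 101111010011 = 3027
573 = 001000111101
→ OR → 101111111111 = 3071

3071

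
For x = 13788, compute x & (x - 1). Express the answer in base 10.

x = 11010111011100 = 13788
x - 1 = 11010111011011
AND   = 11010111011000 = 13784
(x & (x - 1) clears the lowest set bit of x.)

13784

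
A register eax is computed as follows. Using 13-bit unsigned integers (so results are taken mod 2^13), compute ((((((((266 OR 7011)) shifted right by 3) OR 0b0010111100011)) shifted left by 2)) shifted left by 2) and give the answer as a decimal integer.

266 = 0000100001010
7011 = 1101101100011
→ OR → 1101101101011 = 7019
→ shifted right by 3 → 0001101101101 = 877
0b0010111100011 = 0010111100011
→ OR → 0011111101111 = 2031
→ shifted left by 2 (mod 2^13) → 1111110111100 = 8124
→ shifted left by 2 (mod 2^13) → 1111011110000 = 7920

7920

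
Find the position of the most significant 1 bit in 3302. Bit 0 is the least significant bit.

11

3302 = 110011100110
The topmost 1 is at position 11 (since 2^11 = 2048 ≤ 3302 < 4096).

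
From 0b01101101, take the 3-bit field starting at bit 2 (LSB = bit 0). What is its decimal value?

3

v = 01101101
Shift right by 2: 011011
Mask low 3 bits: 011 = 3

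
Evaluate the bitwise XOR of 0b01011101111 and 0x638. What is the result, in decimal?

a = 01011101111
0x638 = 11000111000
XOR → 10011010111 = 1239

1239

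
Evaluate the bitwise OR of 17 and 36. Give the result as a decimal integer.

53

17 = 010001
36 = 100100
 OR → 110101 = 53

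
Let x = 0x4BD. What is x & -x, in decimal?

x = 10010111101 = 1213
-x (two's complement) = …01101000011
AND   = 00000000001 = 1
(x & -x isolates the lowest set bit of x.)

1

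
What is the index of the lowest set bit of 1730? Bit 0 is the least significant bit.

1730 = 11011000010
Trailing zeros: 1, so the lowest set bit is bit 1 (value 2).

1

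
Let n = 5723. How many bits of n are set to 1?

8

5723 = 1011001011011
Count the 1s: 1 + 1 + 1 + 1 + 1 + 1 + 1 + 1 = 8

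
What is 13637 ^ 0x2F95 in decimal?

13637 = 11010101000101
0x2F95 = 10111110010101
XOR → 01101011010000 = 6864

6864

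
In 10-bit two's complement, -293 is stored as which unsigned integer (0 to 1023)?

731

293 in 10 bits: 0100100101
Invert: 1011011010
Add 1:  1011011011 = 731
(Check: 2^10 - 293 = 1024 - 293 = 731.)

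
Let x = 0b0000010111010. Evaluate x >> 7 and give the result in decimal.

1

x = 10111010
shift right by 7 → 00000001 = 1
(equivalently, floor(186 / 128))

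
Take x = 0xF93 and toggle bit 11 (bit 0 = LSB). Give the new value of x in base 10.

x = 111110010011
bit 11 is currently 1; toggle it via x ^ (1 << 11) = x ^ 2048
→ 011110010011 = 1939

1939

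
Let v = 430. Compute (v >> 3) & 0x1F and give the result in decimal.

21

v = 00110101110
Shift right by 3: 00110101
Mask low 5 bits: 10101 = 21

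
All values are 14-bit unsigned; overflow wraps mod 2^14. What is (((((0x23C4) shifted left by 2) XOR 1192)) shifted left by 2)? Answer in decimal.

12000

0x23C4 = 10001111000100
→ shifted left by 2 (mod 2^14) → 00111100010000 = 3856
1192 = 00010010101000
→ XOR → 00101110111000 = 3000
→ shifted left by 2 (mod 2^14) → 10111011100000 = 12000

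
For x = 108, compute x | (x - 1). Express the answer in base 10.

x = 1101100 = 108
x - 1 = 1101011
OR    = 1101111 = 111
(x | (x - 1) sets all bits below the lowest set bit.)

111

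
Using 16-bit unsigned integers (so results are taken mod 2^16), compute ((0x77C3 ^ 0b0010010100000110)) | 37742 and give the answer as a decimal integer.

54255

0x77C3 = 0111011111000011
0b0010010100000110 = 0010010100000110
→ ^ → 0101001011000101 = 21189
37742 = 1001001101101110
→ | → 1101001111101111 = 54255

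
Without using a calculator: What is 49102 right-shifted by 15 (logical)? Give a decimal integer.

49102 = 1011111111001110
shift right by 15 → 0000000000000001 = 1
(equivalently, floor(49102 / 32768))

1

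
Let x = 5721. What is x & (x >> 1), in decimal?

520

x = 1011001011001 = 5721
x>>1 = 0101100101100
AND  = 0001000001000 = 520
(x & (x >> 1) has a 1 wherever x has two consecutive 1 bits.)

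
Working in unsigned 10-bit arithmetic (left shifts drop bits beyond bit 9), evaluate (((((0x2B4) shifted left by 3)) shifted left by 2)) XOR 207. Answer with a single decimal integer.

0x2B4 = 1010110100
→ shifted left by 3 (mod 2^10) → 0110100000 = 416
→ shifted left by 2 (mod 2^10) → 1010000000 = 640
207 = 0011001111
→ XOR → 1001001111 = 591

591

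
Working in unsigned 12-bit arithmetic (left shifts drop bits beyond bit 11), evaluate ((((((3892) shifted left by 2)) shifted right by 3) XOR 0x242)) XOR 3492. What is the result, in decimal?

3892 = 111100110100
→ shifted left by 2 (mod 2^12) → 110011010000 = 3280
→ shifted right by 3 → 000110011010 = 410
0x242 = 001001000010
→ XOR → 001111011000 = 984
3492 = 110110100100
→ XOR → 111001111100 = 3708

3708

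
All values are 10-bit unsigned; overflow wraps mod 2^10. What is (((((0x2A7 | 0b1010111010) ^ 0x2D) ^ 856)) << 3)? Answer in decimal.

592

0x2A7 = 1010100111
0b1010111010 = 1010111010
→ | → 1010111111 = 703
0x2D = 0000101101
→ ^ → 1010010010 = 658
856 = 1101011000
→ ^ → 0111001010 = 458
→ << 3 (mod 2^10) → 1001010000 = 592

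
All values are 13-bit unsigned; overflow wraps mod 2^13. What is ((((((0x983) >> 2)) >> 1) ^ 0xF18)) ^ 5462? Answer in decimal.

7038

0x983 = 0100110000011
→ >> 2 → 0001001100000 = 608
→ >> 1 → 0000100110000 = 304
0xF18 = 0111100011000
→ ^ → 0111000101000 = 3624
5462 = 1010101010110
→ ^ → 1101101111110 = 7038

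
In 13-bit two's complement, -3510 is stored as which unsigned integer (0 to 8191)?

3510 in 13 bits: 0110110110110
Invert: 1001001001001
Add 1:  1001001001010 = 4682
(Check: 2^13 - 3510 = 8192 - 3510 = 4682.)

4682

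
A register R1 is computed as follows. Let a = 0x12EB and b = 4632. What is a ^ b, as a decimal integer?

243

0x12EB = 1001011101011
4632 = 1001000011000
XOR → 0000011110011 = 243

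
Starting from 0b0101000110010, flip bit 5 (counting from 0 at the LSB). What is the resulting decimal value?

2578

x = 0101000110010
bit 5 is currently 1; toggle it via x ^ (1 << 5) = x ^ 32
→ 0101000010010 = 2578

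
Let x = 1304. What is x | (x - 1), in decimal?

1311

x = 10100011000 = 1304
x - 1 = 10100010111
OR    = 10100011111 = 1311
(x | (x - 1) sets all bits below the lowest set bit.)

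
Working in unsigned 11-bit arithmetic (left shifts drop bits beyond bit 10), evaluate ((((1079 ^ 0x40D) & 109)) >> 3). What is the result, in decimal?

1079 = 10000110111
0x40D = 10000001101
→ ^ → 00000111010 = 58
109 = 00001101101
→ & → 00000101000 = 40
→ >> 3 → 00000000101 = 5

5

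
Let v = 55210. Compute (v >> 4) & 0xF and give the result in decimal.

10

v = 1101011110101010
Shift right by 4: 110101111010
Mask low 4 bits: 1010 = 10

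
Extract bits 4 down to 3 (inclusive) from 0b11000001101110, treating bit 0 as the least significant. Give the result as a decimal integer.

v = 11000001101110
Shift right by 3: 11000001101
Mask low 2 bits: 01 = 1

1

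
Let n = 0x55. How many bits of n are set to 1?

0x55 = 1010101
Count the 1s: 1 + 1 + 1 + 1 = 4

4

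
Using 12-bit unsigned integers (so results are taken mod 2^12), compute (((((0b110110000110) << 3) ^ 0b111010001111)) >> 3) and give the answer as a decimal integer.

87

0b110110000110 = 110110000110
→ << 3 (mod 2^12) → 110000110000 = 3120
0b111010001111 = 111010001111
→ ^ → 001010111111 = 703
→ >> 3 → 000001010111 = 87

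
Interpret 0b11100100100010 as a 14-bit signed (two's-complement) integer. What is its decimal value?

-1758

pattern = 11100100100010 (MSB is 1 ⇒ negative)
Invert: 00011011011101, add 1 → 00011011011110 = 1758, so the value is -1758.
(Equivalently: 14626 - 2^14 = 14626 - 16384 = -1758.)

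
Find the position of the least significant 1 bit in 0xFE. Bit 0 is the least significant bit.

0xFE = 11111110
Trailing zeros: 1, so the lowest set bit is bit 1 (value 2).

1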